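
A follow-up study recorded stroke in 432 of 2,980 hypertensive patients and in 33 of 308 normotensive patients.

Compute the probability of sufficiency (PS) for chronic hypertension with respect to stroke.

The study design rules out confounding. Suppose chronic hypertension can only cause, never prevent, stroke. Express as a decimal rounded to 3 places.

PS ≈ 0.042

p₁ = P(outcome | exposed) = 432/2980 = 0.14497
p₀ = P(outcome | unexposed) = 33/308 = 0.10714
Under exogeneity and monotonicity, PS = (p₁ − p₀) / (1 − p₀).
PS = (0.14497 − 0.10714) / (1 − 0.10714) = 0.037824 / 0.89286 ≈ 0.0424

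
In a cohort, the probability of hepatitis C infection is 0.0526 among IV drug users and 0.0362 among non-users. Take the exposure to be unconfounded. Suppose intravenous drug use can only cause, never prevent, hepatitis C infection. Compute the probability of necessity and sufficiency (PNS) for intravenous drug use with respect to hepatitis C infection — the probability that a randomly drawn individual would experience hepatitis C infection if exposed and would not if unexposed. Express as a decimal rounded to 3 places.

Let p₁ = 0.0526, p₀ = 0.0362.
Under exogeneity and monotonicity, PNS = p₁ − p₀.
PNS = 0.0526 − 0.0362 = 0.0164

PNS ≈ 0.016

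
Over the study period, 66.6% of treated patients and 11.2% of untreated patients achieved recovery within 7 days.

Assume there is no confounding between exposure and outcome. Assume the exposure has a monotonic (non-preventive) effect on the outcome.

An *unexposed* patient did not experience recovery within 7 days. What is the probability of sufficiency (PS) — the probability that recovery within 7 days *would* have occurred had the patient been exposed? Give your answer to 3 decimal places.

p₁ = 0.666, p₀ = 0.112.
Under exogeneity and monotonicity, PS = (p₁ − p₀) / (1 − p₀).
PS = (0.666 − 0.112) / (1 − 0.112) = 0.554 / 0.888 ≈ 0.6239

PS ≈ 0.624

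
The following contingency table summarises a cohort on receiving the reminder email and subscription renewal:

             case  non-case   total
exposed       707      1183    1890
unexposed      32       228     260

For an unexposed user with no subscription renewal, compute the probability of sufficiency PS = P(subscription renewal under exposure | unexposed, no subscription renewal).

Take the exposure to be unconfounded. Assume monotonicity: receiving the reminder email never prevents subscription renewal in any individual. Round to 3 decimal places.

PS ≈ 0.286

p₁ = P(outcome | exposed) = 707/1890 = 0.37407
p₀ = P(outcome | unexposed) = 32/260 = 0.12308
Under exogeneity and monotonicity, PS = (p₁ − p₀) / (1 − p₀).
PS = (0.37407 − 0.12308) / (1 − 0.12308) = 0.251 / 0.87692 ≈ 0.2862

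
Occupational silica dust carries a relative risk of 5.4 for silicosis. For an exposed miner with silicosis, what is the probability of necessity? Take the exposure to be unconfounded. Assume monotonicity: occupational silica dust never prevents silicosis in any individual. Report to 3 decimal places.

Under exogeneity and monotonicity, PN = (RR − 1) / RR = 1 − 1/RR.
PN = (5.4 − 1) / 5.4 = 4.4 / 5.4 ≈ 0.8148

PN ≈ 0.815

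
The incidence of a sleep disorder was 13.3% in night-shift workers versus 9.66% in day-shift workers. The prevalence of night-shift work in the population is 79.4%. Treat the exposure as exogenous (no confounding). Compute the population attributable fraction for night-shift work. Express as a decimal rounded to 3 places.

p₁ = 0.133, p₀ = 0.0966.
Overall risk P(Y=1) = π·p₁ + (1−π)·p₀ = 0.794×0.133 + 0.206×0.0966 = 0.1255.
Under exogeneity, PAF = [P(Y=1) − p₀] / P(Y=1).
PAF = (0.1255 − 0.0966) / 0.1255 ≈ 0.2303

PAF ≈ 0.230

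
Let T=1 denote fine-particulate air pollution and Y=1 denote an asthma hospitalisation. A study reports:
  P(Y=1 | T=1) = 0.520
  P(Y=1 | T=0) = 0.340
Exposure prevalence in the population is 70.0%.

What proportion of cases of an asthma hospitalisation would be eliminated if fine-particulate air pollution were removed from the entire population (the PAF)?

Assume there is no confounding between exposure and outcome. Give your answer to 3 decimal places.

PAF ≈ 0.270

Let p₁ = 0.52, p₀ = 0.34.
Overall risk P(Y=1) = π·p₁ + (1−π)·p₀ = 0.7×0.52 + 0.3×0.34 = 0.466.
Under exogeneity, PAF = [P(Y=1) − p₀] / P(Y=1).
PAF = (0.466 − 0.34) / 0.466 ≈ 0.2704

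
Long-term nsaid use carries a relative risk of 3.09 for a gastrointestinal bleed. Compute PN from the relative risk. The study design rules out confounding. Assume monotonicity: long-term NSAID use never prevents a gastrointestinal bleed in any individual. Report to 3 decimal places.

Under exogeneity and monotonicity, PN = (RR − 1) / RR = 1 − 1/RR.
PN = (3.09 − 1) / 3.09 = 2.09 / 3.09 ≈ 0.6764

PN ≈ 0.676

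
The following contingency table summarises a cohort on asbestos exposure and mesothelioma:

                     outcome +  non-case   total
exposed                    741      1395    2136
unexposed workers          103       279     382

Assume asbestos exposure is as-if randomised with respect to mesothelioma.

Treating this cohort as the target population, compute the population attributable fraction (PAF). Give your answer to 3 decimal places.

p₁ = P(outcome | exposed) = 741/2136 = 0.34691
p₀ = P(outcome | unexposed) = 103/382 = 0.26963
Exposure prevalence π = 2136/2518 = 0.84829; overall risk P(Y=1) = 0.33519.
Under exogeneity, PAF = [P(Y=1) − p₀]/P(Y=1).
PAF = (0.33519 − 0.26963) / 0.33519 ≈ 0.1956

PAF ≈ 0.196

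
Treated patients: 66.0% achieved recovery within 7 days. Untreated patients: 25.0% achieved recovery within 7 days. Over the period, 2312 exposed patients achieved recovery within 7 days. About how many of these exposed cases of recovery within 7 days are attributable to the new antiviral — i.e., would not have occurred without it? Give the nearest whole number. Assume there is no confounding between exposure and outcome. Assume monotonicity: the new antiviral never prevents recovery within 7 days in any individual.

p₁ = 0.66, p₀ = 0.25.
PN = (p₁ − p₀)/p₁ = (0.66 − 0.25) / 0.66 ≈ 0.62121.
Attributable cases ≈ PN × (exposed cases) = 0.62121 × 2312 ≈ 1436.24.

about 1436 cases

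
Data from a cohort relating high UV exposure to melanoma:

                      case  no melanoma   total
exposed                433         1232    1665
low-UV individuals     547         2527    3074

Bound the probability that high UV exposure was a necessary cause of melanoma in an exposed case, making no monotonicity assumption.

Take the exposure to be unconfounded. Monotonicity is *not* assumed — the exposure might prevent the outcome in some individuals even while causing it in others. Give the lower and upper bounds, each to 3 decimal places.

p₁ = P(outcome | exposed) = 433/1665 = 0.26006
p₀ = P(outcome | unexposed) = 547/3074 = 0.17794
Under exogeneity alone the bounds on PN are max{0,(p₁−p₀)/p₁} ≤ PN ≤ min{1,(1−p₀)/p₁}.
  lower = (p₁ − p₀)/p₁ = 0.082116 / 0.26006 ≈ 0.3158
  upper = min{1, (1 − p₀)/p₁} = 0.82206 / 0.26006 ≈ 3.1610 → capped at 1

0.316 ≤ PN ≤ 1.000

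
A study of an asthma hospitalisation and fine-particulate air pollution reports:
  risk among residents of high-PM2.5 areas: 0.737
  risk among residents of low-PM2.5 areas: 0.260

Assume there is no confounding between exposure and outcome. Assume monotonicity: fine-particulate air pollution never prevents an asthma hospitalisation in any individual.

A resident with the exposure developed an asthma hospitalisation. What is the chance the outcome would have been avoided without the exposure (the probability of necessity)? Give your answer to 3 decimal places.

PN ≈ 0.647

Let p₁ = 0.737, p₀ = 0.26.
Under exogeneity and monotonicity, PN = (p₁ − p₀) / p₁.
PN = (0.737 − 0.26) / 0.737 = 0.477 / 0.737 ≈ 0.6472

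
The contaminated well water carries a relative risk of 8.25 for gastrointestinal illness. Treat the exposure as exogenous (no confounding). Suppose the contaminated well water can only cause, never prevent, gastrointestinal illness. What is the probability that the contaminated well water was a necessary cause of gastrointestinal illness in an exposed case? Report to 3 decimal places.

Under exogeneity and monotonicity, PN = (RR − 1) / RR = 1 − 1/RR.
PN = (8.25 − 1) / 8.25 = 7.25 / 8.25 ≈ 0.8788

PN ≈ 0.879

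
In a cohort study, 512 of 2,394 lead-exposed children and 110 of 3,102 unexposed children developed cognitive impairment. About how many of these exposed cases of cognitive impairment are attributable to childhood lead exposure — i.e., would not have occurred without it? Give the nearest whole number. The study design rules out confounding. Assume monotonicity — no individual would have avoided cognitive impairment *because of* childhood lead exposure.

about 427 cases

p₁ = P(outcome | exposed) = 512/2394 = 0.21387
p₀ = P(outcome | unexposed) = 110/3102 = 0.035461
PN = (p₁ − p₀)/p₁ = (0.21387 − 0.035461) / 0.21387 ≈ 0.83419.
Attributable cases ≈ PN × (exposed cases) = 0.83419 × 512 ≈ 427.11.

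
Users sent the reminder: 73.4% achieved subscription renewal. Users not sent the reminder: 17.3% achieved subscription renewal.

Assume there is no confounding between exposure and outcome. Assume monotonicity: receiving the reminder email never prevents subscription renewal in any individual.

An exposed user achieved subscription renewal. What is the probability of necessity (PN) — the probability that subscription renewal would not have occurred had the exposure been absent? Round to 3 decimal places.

p₁ = 0.734, p₀ = 0.173.
Under exogeneity and monotonicity, PN = (p₁ − p₀) / p₁.
PN = (0.734 − 0.173) / 0.734 = 0.561 / 0.734 ≈ 0.7643

PN ≈ 0.764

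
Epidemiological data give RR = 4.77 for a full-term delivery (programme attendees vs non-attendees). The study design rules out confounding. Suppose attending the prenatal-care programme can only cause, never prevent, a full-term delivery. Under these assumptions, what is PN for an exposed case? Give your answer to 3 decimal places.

Under exogeneity and monotonicity, PN = (RR − 1) / RR = 1 − 1/RR.
PN = (4.77 − 1) / 4.77 = 3.77 / 4.77 ≈ 0.7904

PN ≈ 0.790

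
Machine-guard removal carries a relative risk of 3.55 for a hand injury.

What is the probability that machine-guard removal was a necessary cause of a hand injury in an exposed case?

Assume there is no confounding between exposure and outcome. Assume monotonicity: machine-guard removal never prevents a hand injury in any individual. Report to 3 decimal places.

Under exogeneity and monotonicity, PN = (RR − 1) / RR = 1 − 1/RR.
PN = (3.55 − 1) / 3.55 = 2.55 / 3.55 ≈ 0.7183

PN ≈ 0.718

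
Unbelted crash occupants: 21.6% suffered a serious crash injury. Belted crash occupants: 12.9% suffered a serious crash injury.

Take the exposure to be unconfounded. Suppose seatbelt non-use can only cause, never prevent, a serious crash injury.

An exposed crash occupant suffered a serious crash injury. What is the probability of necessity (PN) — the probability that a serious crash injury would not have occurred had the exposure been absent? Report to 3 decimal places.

PN ≈ 0.403

p₁ = 0.216, p₀ = 0.129.
Under exogeneity and monotonicity, PN = (p₁ − p₀) / p₁.
PN = (0.216 − 0.129) / 0.216 = 0.087 / 0.216 ≈ 0.4028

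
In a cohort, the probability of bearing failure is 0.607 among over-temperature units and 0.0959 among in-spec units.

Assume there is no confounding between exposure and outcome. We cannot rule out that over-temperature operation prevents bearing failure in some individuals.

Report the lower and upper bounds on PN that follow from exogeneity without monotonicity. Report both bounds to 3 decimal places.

Let p₁ = 0.607, p₀ = 0.0959.
Under exogeneity alone the bounds on PN are max{0,(p₁−p₀)/p₁} ≤ PN ≤ min{1,(1−p₀)/p₁}.
  lower = (p₁ − p₀)/p₁ = 0.5111 / 0.607 ≈ 0.8420
  upper = min{1, (1 − p₀)/p₁} = 0.9041 / 0.607 ≈ 1.4895 → capped at 1

0.842 ≤ PN ≤ 1.000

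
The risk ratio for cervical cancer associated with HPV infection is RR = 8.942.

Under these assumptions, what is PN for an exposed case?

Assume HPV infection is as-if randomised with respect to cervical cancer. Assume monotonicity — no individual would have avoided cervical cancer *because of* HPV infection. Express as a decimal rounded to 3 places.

Under exogeneity and monotonicity, PN = (RR − 1) / RR = 1 − 1/RR.
PN = (8.942 − 1) / 8.942 = 7.942 / 8.942 ≈ 0.8882

PN ≈ 0.888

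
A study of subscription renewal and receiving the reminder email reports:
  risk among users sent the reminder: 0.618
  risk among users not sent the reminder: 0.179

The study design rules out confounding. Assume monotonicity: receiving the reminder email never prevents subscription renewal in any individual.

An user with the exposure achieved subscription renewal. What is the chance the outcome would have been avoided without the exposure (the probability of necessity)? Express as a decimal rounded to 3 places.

PN ≈ 0.710

Let p₁ = 0.618, p₀ = 0.179.
Under exogeneity and monotonicity, PN = (p₁ − p₀) / p₁.
PN = (0.618 − 0.179) / 0.618 = 0.439 / 0.618 ≈ 0.7104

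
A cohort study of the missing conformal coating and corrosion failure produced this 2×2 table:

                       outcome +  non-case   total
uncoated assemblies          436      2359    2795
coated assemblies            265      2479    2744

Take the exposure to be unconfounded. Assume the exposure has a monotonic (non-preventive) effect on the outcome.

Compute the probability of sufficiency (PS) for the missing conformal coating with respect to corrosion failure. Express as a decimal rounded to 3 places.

p₁ = P(outcome | exposed) = 436/2795 = 0.15599
p₀ = P(outcome | unexposed) = 265/2744 = 0.096574
Under exogeneity and monotonicity, PS = (p₁ − p₀)/(1 − p₀).
PS = (0.15599 − 0.096574) / 0.90343 ≈ 0.0658

PS ≈ 0.066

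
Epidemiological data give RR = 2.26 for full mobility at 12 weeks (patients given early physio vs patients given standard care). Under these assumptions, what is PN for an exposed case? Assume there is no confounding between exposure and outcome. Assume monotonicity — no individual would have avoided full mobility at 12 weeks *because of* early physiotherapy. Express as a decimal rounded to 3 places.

Under exogeneity and monotonicity, PN = (RR − 1) / RR = 1 − 1/RR.
PN = (2.26 − 1) / 2.26 = 1.26 / 2.26 ≈ 0.5575

PN ≈ 0.558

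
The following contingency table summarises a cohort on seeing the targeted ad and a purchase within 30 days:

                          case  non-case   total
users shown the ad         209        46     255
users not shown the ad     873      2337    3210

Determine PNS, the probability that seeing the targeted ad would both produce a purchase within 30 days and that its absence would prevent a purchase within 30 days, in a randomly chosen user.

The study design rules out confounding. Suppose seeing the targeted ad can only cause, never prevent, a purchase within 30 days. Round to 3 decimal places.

PNS ≈ 0.548

p₁ = P(outcome | exposed) = 209/255 = 0.81961
p₀ = P(outcome | unexposed) = 873/3210 = 0.27196
Under exogeneity and monotonicity, PNS = p₁ − p₀.
PNS = 0.81961 − 0.27196 = 0.54765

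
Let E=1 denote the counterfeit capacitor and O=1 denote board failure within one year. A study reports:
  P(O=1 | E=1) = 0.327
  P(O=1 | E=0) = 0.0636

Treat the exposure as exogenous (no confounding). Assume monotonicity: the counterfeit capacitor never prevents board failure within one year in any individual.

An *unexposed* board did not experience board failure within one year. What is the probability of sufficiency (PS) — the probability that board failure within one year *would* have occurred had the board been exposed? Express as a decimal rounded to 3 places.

PS ≈ 0.281

Let p₁ = 0.327, p₀ = 0.0636.
Under exogeneity and monotonicity, PS = (p₁ − p₀) / (1 − p₀).
PS = (0.327 − 0.0636) / (1 − 0.0636) = 0.2634 / 0.9364 ≈ 0.2813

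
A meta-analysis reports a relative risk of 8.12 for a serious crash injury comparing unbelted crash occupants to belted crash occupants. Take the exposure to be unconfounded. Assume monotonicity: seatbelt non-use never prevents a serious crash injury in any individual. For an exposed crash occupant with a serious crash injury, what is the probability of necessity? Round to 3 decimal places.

PN ≈ 0.877

Under exogeneity and monotonicity, PN = (RR − 1) / RR = 1 − 1/RR.
PN = (8.12 − 1) / 8.12 = 7.12 / 8.12 ≈ 0.8768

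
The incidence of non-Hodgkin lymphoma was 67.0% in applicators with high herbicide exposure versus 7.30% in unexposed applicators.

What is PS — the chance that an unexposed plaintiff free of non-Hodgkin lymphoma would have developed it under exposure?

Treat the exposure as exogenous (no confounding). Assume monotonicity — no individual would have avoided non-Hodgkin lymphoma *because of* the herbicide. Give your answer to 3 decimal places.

p₁ = 0.67, p₀ = 0.073.
Under exogeneity and monotonicity, PS = (p₁ − p₀) / (1 − p₀).
PS = (0.67 − 0.073) / (1 − 0.073) = 0.597 / 0.927 ≈ 0.6440

PS ≈ 0.644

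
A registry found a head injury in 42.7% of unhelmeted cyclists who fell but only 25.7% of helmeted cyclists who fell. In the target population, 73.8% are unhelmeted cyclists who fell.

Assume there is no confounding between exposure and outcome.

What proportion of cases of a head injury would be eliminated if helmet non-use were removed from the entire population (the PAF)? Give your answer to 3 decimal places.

p₁ = 0.427, p₀ = 0.257.
Overall risk P(Y=1) = π·p₁ + (1−π)·p₀ = 0.738×0.427 + 0.262×0.257 = 0.38246.
Under exogeneity, PAF = [P(Y=1) − p₀] / P(Y=1).
PAF = (0.38246 − 0.257) / 0.38246 ≈ 0.3280

PAF ≈ 0.328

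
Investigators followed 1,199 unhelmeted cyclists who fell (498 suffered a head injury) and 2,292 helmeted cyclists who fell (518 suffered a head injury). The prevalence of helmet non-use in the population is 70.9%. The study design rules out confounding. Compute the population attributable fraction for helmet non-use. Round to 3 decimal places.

p₁ = P(outcome | exposed) = 498/1199 = 0.41535
p₀ = P(outcome | unexposed) = 518/2292 = 0.226
Overall risk P(Y=1) = π·p₁ + (1−π)·p₀ = 0.709×0.41535 + 0.291×0.226 = 0.36025.
Under exogeneity, PAF = [P(Y=1) − p₀] / P(Y=1).
PAF = (0.36025 − 0.226) / 0.36025 ≈ 0.3726

PAF ≈ 0.373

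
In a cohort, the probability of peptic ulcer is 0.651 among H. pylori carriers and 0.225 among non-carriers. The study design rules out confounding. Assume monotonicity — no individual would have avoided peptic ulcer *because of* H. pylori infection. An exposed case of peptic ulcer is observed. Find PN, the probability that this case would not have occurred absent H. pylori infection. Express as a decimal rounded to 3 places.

PN ≈ 0.654

Let p₁ = 0.651, p₀ = 0.225.
Under exogeneity and monotonicity, PN = (p₁ − p₀) / p₁.
PN = (0.651 − 0.225) / 0.651 = 0.426 / 0.651 ≈ 0.6544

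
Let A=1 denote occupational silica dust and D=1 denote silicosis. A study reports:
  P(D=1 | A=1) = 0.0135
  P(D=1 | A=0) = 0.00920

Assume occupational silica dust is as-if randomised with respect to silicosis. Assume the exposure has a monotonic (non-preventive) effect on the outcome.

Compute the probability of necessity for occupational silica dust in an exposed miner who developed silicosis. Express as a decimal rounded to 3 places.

Let p₁ = 0.0135, p₀ = 0.0092.
Under exogeneity and monotonicity, PN = (p₁ − p₀) / p₁.
PN = (0.0135 − 0.0092) / 0.0135 = 0.0043 / 0.0135 ≈ 0.3185

PN ≈ 0.319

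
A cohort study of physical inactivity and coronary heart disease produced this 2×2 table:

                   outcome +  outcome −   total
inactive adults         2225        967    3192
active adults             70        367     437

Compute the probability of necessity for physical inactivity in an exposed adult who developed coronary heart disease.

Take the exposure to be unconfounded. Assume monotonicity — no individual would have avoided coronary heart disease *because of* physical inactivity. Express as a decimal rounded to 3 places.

p₁ = P(outcome | exposed) = 2225/3192 = 0.69706
p₀ = P(outcome | unexposed) = 70/437 = 0.16018
Under exogeneity and monotonicity, PN = (p₁ − p₀)/p₁.
PN = (0.69706 − 0.16018) / 0.69706 ≈ 0.7702

PN ≈ 0.770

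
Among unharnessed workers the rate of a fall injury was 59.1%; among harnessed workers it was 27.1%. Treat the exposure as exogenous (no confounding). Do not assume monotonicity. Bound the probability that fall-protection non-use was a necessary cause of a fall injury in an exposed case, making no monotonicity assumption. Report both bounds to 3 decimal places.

p₁ = 0.591, p₀ = 0.271.
Under exogeneity alone the bounds on PN are max{0,(p₁−p₀)/p₁} ≤ PN ≤ min{1,(1−p₀)/p₁}.
  lower = (p₁ − p₀)/p₁ = 0.32 / 0.591 ≈ 0.5415
  upper = min{1, (1 − p₀)/p₁} = 0.729 / 0.591 ≈ 1.2335 → capped at 1

0.541 ≤ PN ≤ 1.000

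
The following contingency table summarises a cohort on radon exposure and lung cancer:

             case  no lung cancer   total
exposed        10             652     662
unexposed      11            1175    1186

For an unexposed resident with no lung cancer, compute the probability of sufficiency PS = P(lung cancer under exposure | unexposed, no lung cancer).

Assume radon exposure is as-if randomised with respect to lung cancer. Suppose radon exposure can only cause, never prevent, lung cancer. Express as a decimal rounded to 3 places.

p₁ = P(outcome | exposed) = 10/662 = 0.015106
p₀ = P(outcome | unexposed) = 11/1186 = 0.0092749
Under exogeneity and monotonicity, PS = (p₁ − p₀)/(1 − p₀).
PS = (0.015106 − 0.0092749) / 0.99073 ≈ 0.0059

PS ≈ 0.006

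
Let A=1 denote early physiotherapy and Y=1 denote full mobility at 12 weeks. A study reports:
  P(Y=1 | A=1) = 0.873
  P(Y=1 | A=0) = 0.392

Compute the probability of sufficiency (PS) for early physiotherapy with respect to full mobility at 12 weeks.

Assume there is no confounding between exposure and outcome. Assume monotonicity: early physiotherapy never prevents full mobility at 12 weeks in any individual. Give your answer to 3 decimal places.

PS ≈ 0.791

Let p₁ = 0.873, p₀ = 0.392.
Under exogeneity and monotonicity, PS = (p₁ − p₀) / (1 − p₀).
PS = (0.873 − 0.392) / (1 − 0.392) = 0.481 / 0.608 ≈ 0.7911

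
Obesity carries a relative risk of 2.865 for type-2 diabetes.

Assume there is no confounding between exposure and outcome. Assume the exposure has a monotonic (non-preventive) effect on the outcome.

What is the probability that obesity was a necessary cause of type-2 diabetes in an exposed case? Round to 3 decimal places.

Under exogeneity and monotonicity, PN = (RR − 1) / RR = 1 − 1/RR.
PN = (2.865 − 1) / 2.865 = 1.865 / 2.865 ≈ 0.6510

PN ≈ 0.651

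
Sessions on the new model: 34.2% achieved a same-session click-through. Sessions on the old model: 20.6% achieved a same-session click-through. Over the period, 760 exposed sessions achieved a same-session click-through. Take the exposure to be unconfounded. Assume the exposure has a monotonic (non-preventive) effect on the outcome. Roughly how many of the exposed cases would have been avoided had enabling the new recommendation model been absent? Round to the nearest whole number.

p₁ = 0.342, p₀ = 0.206.
PN = (p₁ − p₀)/p₁ = (0.342 − 0.206) / 0.342 ≈ 0.39766.
Attributable cases ≈ PN × (exposed cases) = 0.39766 × 760 ≈ 302.22.

about 302 cases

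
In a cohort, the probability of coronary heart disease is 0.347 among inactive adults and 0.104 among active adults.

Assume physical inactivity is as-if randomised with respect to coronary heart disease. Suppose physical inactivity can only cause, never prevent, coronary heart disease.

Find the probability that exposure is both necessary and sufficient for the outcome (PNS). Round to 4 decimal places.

Let p₁ = 0.347, p₀ = 0.104.
Under exogeneity and monotonicity, PNS = p₁ − p₀.
PNS = 0.347 − 0.104 = 0.243

PNS ≈ 0.2430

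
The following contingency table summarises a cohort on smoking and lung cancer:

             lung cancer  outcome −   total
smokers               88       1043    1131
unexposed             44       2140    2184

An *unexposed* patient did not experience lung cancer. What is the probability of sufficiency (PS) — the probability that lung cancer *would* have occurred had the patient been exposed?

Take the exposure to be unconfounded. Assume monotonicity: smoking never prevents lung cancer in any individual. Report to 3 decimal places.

p₁ = P(outcome | exposed) = 88/1131 = 0.077807
p₀ = P(outcome | unexposed) = 44/2184 = 0.020147
Under exogeneity and monotonicity, PS = (p₁ − p₀)/(1 − p₀).
PS = (0.077807 − 0.020147) / 0.97985 ≈ 0.0588

PS ≈ 0.059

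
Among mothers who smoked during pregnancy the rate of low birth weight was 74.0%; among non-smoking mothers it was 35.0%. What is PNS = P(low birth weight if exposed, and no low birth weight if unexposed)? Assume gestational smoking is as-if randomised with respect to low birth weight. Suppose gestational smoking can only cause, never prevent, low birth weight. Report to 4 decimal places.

p₁ = 0.74, p₀ = 0.35.
Under exogeneity and monotonicity, PNS = p₁ − p₀.
PNS = 0.74 − 0.35 = 0.39

PNS ≈ 0.3900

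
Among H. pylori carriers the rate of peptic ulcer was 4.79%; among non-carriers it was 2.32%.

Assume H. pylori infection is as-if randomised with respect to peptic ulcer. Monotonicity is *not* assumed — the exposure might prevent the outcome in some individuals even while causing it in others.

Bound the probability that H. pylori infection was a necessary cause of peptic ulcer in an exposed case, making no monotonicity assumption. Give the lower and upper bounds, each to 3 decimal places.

0.516 ≤ PN ≤ 1.000

p₁ = 0.0479, p₀ = 0.0232.
Under exogeneity alone the bounds on PN are max{0,(p₁−p₀)/p₁} ≤ PN ≤ min{1,(1−p₀)/p₁}.
  lower = (p₁ − p₀)/p₁ = 0.0247 / 0.0479 ≈ 0.5157
  upper = min{1, (1 − p₀)/p₁} = 0.9768 / 0.0479 ≈ 20.3925 → capped at 1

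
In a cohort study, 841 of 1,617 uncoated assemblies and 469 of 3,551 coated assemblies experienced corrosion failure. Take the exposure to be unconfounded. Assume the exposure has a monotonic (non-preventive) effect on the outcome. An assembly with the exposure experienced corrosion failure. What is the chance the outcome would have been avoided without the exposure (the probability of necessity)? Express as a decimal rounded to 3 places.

p₁ = P(outcome | exposed) = 841/1617 = 0.5201
p₀ = P(outcome | unexposed) = 469/3551 = 0.13208
Under exogeneity and monotonicity, PN = (p₁ − p₀) / p₁.
PN = (0.5201 − 0.13208) / 0.5201 = 0.38802 / 0.5201 ≈ 0.7461

PN ≈ 0.746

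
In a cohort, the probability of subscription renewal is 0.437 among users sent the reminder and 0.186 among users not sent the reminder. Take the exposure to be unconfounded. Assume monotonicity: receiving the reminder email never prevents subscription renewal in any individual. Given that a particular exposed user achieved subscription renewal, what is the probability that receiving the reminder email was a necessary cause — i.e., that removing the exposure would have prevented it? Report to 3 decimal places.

Let p₁ = 0.437, p₀ = 0.186.
Under exogeneity and monotonicity, PN = (p₁ − p₀) / p₁.
PN = (0.437 − 0.186) / 0.437 = 0.251 / 0.437 ≈ 0.5744

PN ≈ 0.574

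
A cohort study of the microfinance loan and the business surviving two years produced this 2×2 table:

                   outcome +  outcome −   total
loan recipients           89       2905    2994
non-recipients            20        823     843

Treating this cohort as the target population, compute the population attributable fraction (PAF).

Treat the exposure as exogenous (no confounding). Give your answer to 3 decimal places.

p₁ = P(outcome | exposed) = 89/2994 = 0.029726
p₀ = P(outcome | unexposed) = 20/843 = 0.023725
Exposure prevalence π = 2994/3837 = 0.7803; overall risk P(Y=1) = 0.028408.
Under exogeneity, PAF = [P(Y=1) − p₀]/P(Y=1).
PAF = (0.028408 − 0.023725) / 0.028408 ≈ 0.1648

PAF ≈ 0.165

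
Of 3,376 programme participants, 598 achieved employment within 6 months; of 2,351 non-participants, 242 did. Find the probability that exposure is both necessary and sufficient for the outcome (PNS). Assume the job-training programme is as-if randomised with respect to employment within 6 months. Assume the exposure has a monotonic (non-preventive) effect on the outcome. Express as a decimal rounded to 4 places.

PNS ≈ 0.0742

p₁ = P(outcome | exposed) = 598/3376 = 0.17713
p₀ = P(outcome | unexposed) = 242/2351 = 0.10293
Under exogeneity and monotonicity, PNS = p₁ − p₀.
PNS = 0.17713 − 0.10293 = 0.074198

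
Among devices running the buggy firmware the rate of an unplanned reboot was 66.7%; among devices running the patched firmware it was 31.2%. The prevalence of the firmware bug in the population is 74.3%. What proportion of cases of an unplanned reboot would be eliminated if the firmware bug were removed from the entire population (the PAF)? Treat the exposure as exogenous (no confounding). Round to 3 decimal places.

PAF ≈ 0.458

p₁ = 0.667, p₀ = 0.312.
Overall risk P(Y=1) = π·p₁ + (1−π)·p₀ = 0.743×0.667 + 0.257×0.312 = 0.57577.
Under exogeneity, PAF = [P(Y=1) − p₀] / P(Y=1).
PAF = (0.57577 − 0.312) / 0.57577 ≈ 0.4581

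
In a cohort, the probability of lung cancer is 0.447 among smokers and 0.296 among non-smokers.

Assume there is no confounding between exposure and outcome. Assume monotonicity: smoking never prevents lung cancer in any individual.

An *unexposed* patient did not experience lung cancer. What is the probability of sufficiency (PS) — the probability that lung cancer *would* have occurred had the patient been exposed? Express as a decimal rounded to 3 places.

Let p₁ = 0.447, p₀ = 0.296.
Under exogeneity and monotonicity, PS = (p₁ − p₀) / (1 − p₀).
PS = (0.447 − 0.296) / (1 − 0.296) = 0.151 / 0.704 ≈ 0.2145

PS ≈ 0.214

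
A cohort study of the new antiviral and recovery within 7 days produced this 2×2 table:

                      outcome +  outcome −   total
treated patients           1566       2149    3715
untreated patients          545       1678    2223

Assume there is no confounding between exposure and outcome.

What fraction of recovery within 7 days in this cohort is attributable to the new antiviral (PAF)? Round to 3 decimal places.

PAF ≈ 0.310

p₁ = P(outcome | exposed) = 1566/3715 = 0.42153
p₀ = P(outcome | unexposed) = 545/2223 = 0.24516
Exposure prevalence π = 3715/5938 = 0.62563; overall risk P(Y=1) = 0.35551.
Under exogeneity, PAF = [P(Y=1) − p₀]/P(Y=1).
PAF = (0.35551 − 0.24516) / 0.35551 ≈ 0.3104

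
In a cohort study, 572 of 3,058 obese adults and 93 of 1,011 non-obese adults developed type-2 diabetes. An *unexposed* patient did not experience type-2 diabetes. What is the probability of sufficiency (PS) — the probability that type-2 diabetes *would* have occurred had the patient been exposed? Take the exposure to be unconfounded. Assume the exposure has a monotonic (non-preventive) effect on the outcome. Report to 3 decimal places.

p₁ = P(outcome | exposed) = 572/3058 = 0.18705
p₀ = P(outcome | unexposed) = 93/1011 = 0.091988
Under exogeneity and monotonicity, PS = (p₁ − p₀) / (1 − p₀).
PS = (0.18705 − 0.091988) / (1 − 0.091988) = 0.095062 / 0.90801 ≈ 0.1047

PS ≈ 0.105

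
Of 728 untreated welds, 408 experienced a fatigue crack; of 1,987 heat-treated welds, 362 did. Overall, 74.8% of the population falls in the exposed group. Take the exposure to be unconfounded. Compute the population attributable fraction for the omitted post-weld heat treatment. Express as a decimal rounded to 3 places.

PAF ≈ 0.608

p₁ = P(outcome | exposed) = 408/728 = 0.56044
p₀ = P(outcome | unexposed) = 362/1987 = 0.18218
Overall risk P(Y=1) = π·p₁ + (1−π)·p₀ = 0.748×0.56044 + 0.252×0.18218 = 0.46512.
Under exogeneity, PAF = [P(Y=1) − p₀] / P(Y=1).
PAF = (0.46512 − 0.18218) / 0.46512 ≈ 0.6083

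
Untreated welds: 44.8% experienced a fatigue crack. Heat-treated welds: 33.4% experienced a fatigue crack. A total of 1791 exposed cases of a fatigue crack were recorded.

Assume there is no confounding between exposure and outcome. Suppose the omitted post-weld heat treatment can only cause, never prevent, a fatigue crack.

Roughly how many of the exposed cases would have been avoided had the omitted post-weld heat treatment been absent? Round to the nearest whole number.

about 456 cases

p₁ = 0.448, p₀ = 0.334.
PN = (p₁ − p₀)/p₁ = (0.448 − 0.334) / 0.448 ≈ 0.25446.
Attributable cases ≈ PN × (exposed cases) = 0.25446 × 1791 ≈ 455.75.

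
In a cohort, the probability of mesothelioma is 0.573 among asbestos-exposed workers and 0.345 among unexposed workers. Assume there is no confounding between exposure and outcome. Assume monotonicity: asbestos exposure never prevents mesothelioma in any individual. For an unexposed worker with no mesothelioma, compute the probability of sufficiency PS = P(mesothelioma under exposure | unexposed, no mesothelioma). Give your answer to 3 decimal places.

Let p₁ = 0.573, p₀ = 0.345.
Under exogeneity and monotonicity, PS = (p₁ − p₀) / (1 − p₀).
PS = (0.573 − 0.345) / (1 − 0.345) = 0.228 / 0.655 ≈ 0.3481

PS ≈ 0.348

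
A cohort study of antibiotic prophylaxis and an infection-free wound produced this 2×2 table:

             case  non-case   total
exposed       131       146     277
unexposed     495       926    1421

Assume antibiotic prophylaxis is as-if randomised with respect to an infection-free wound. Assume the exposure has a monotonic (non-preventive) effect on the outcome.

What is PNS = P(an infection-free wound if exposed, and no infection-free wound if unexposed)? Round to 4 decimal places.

p₁ = P(outcome | exposed) = 131/277 = 0.47292
p₀ = P(outcome | unexposed) = 495/1421 = 0.34835
Under exogeneity and monotonicity, PNS = p₁ − p₀.
PNS = 0.47292 − 0.34835 = 0.12458

PNS ≈ 0.1246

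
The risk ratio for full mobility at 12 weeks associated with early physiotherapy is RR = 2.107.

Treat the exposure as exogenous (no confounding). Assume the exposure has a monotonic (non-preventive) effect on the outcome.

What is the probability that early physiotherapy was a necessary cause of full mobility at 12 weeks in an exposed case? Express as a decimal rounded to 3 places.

Under exogeneity and monotonicity, PN = (RR − 1) / RR = 1 − 1/RR.
PN = (2.107 − 1) / 2.107 = 1.107 / 2.107 ≈ 0.5254

PN ≈ 0.525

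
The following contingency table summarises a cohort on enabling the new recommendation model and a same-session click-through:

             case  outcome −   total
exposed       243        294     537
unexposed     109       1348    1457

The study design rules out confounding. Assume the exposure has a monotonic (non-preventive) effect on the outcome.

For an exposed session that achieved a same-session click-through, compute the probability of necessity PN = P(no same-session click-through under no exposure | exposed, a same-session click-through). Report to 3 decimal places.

PN ≈ 0.835

p₁ = P(outcome | exposed) = 243/537 = 0.45251
p₀ = P(outcome | unexposed) = 109/1457 = 0.074811
Under exogeneity and monotonicity, PN = (p₁ − p₀)/p₁.
PN = (0.45251 − 0.074811) / 0.45251 ≈ 0.8347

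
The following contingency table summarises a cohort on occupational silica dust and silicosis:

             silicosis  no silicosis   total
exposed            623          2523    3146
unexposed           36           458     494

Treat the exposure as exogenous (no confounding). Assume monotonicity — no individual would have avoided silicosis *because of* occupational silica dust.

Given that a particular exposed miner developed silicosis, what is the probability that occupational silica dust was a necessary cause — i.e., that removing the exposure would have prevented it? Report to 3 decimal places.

PN ≈ 0.632

p₁ = P(outcome | exposed) = 623/3146 = 0.19803
p₀ = P(outcome | unexposed) = 36/494 = 0.072874
Under exogeneity and monotonicity, PN = (p₁ − p₀)/p₁.
PN = (0.19803 − 0.072874) / 0.19803 ≈ 0.6320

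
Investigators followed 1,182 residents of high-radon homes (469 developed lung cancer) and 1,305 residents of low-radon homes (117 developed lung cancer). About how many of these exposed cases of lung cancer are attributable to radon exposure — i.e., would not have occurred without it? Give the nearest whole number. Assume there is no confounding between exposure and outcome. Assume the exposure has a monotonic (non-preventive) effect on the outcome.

p₁ = P(outcome | exposed) = 469/1182 = 0.39679
p₀ = P(outcome | unexposed) = 117/1305 = 0.089655
PN = (p₁ − p₀)/p₁ = (0.39679 − 0.089655) / 0.39679 ≈ 0.77405.
Attributable cases ≈ PN × (exposed cases) = 0.77405 × 469 ≈ 363.03.

about 363 cases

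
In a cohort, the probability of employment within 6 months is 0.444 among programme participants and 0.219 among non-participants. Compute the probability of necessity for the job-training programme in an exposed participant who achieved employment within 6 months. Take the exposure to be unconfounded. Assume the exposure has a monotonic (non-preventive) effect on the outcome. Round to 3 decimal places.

PN ≈ 0.507

Let p₁ = 0.444, p₀ = 0.219.
Under exogeneity and monotonicity, PN = (p₁ − p₀) / p₁.
PN = (0.444 − 0.219) / 0.444 = 0.225 / 0.444 ≈ 0.5068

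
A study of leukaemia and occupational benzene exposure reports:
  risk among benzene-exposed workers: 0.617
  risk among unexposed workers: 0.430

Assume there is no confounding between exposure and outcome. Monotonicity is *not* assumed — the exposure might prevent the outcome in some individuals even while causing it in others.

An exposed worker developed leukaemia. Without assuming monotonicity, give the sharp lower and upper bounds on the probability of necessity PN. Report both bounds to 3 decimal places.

Let p₁ = 0.617, p₀ = 0.43.
Under exogeneity alone the bounds on PN are max{0,(p₁−p₀)/p₁} ≤ PN ≤ min{1,(1−p₀)/p₁}.
  lower = (p₁ − p₀)/p₁ = 0.187 / 0.617 ≈ 0.3031
  upper = min{1, (1 − p₀)/p₁} = 0.57 / 0.617 ≈ 0.9238

0.303 ≤ PN ≤ 0.924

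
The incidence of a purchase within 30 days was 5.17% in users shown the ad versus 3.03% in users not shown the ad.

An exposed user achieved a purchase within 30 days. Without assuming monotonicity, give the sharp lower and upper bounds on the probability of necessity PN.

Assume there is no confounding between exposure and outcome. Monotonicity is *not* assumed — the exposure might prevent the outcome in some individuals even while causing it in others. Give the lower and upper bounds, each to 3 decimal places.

0.414 ≤ PN ≤ 1.000

p₁ = 0.0517, p₀ = 0.0303.
Under exogeneity alone the bounds on PN are max{0,(p₁−p₀)/p₁} ≤ PN ≤ min{1,(1−p₀)/p₁}.
  lower = (p₁ − p₀)/p₁ = 0.0214 / 0.0517 ≈ 0.4139
  upper = min{1, (1 − p₀)/p₁} = 0.9697 / 0.0517 ≈ 18.7563 → capped at 1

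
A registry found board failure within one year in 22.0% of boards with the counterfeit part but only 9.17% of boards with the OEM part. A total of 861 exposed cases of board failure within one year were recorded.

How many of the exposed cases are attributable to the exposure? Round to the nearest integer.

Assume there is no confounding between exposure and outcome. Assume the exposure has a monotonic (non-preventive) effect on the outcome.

p₁ = 0.22, p₀ = 0.0917.
PN = (p₁ − p₀)/p₁ = (0.22 − 0.0917) / 0.22 ≈ 0.58318.
Attributable cases ≈ PN × (exposed cases) = 0.58318 × 861 ≈ 502.12.

about 502 cases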